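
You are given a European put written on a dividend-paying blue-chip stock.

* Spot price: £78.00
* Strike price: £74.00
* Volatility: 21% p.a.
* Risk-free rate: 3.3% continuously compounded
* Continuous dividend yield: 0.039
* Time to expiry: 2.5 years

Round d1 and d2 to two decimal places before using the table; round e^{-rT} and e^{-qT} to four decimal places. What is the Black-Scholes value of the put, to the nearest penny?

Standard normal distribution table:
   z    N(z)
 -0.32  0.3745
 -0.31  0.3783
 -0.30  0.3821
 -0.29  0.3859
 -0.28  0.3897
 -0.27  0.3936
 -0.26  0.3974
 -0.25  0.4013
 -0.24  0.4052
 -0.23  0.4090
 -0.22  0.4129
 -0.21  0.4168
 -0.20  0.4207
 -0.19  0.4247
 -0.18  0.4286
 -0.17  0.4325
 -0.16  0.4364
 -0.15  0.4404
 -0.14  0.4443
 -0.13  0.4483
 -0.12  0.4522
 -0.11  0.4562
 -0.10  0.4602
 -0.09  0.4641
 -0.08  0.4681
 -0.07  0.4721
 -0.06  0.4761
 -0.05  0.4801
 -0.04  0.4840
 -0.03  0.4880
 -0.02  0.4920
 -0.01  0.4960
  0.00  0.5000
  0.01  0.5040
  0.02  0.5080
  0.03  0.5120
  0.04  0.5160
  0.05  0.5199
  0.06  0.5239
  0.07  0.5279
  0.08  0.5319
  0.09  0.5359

£7.85

σ√T = 0.21·√2.5 = 0.3320
d₁ = [ln(78/74) + (0.033 − 0.039 + ½·0.21²)·2.5] / (σ√T) = (0.0526 + 0.0401) / 0.3320 = 0.2794 which rounds to 0.28
d₂ = 0.2794 − 0.3320 = -0.0526 which rounds to -0.05
exp(−qT) = exp(−0.039·2.5) = 0.9071;  exp(−rT) = exp(−0.033·2.5) = 0.9208
N(−d₂) = N(0.05) = 0.5199;  N(−d₁) = N(-0.28) = 0.3897
P = 74·0.9208·0.5199 − 78·0.9071·0.3897 = 35.4256 − 27.5728 = 7.8528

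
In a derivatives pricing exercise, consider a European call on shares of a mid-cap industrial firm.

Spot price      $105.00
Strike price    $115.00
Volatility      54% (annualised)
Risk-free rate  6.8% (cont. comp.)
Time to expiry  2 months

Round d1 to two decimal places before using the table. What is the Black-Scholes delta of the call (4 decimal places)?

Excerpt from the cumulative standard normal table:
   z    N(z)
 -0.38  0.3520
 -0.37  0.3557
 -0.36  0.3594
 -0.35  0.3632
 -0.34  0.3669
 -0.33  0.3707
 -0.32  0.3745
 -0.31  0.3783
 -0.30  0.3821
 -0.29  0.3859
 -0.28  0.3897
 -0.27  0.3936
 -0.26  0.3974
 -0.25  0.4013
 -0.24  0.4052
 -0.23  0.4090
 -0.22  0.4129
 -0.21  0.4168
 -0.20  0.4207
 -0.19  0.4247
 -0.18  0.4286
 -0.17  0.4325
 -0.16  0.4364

0.4013

T = 0.1667;  σ√T = 0.2205
d₁ = [ln(105/115) + (0.068 + 0.54²/2)·0.1667] / 0.2205 = [-0.0910 + 0.0356] / 0.2205 = -0.2510 which rounds to -0.25
N(d₁) = N(-0.25) = 0.4013
Δ_call = N(d₁) = 0.4013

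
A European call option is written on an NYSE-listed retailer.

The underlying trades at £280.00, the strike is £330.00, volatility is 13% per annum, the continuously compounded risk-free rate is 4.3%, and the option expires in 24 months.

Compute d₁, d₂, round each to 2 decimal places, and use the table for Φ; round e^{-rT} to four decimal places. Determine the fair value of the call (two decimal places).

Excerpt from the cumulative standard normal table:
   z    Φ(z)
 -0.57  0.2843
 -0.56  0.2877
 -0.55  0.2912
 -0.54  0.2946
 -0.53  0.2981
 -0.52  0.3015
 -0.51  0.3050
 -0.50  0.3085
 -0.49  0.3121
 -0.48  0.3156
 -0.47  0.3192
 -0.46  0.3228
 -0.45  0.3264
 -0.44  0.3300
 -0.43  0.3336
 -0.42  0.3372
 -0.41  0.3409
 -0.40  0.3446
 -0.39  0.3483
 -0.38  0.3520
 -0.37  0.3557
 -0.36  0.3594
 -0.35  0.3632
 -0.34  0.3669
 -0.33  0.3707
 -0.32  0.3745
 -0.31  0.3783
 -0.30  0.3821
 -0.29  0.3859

£12.50

σ√T = 0.13 × 1.4142 = 0.1838
d₁ = [ln(280/330) + (0.043 + ½·0.13²)·2] / (σ√T) = (-0.1643 + 0.1029) / 0.1838 = -0.3340 which rounds to -0.33
d₂ = -0.3340 − 0.1838 = -0.5178 which rounds to -0.52
exp(−rT) = exp(−0.043·2) = 0.9176
N(d₁) = N(-0.33) = 0.3707;  N(d₂) = N(-0.52) = 0.3015
C = 280·0.3707 − 330·0.9176·0.3015 = 103.7960 − 91.2966 = 12.4994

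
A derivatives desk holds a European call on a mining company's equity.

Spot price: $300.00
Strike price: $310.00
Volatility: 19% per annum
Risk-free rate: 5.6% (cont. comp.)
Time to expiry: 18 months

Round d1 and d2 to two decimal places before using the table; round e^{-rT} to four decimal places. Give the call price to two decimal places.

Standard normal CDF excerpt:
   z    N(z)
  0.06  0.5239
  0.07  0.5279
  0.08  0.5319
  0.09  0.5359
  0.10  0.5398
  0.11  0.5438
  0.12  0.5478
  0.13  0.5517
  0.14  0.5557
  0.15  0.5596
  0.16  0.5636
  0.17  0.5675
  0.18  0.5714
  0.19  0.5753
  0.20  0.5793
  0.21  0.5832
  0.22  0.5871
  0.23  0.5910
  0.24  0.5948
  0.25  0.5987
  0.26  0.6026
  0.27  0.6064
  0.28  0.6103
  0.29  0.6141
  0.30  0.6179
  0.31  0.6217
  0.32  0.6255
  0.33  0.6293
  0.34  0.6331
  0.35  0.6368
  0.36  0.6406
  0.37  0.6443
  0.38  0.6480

T = 1.5;  σ√T = 0.2327
d₁ = [ln(300/310) + (0.056 + 0.19²/2)·1.5] / 0.2327 = [-0.0328 + 0.1111] / 0.2327 = 0.3364 ≈ 0.34
d₂ = d₁ − σ√T = 0.3364 − 0.2327 = 0.1037 ≈ 0.10
e^(−rT) = e^(−0.056·1.5) = 0.9194
C = 300·N(0.34) − 310·0.9194·N(0.10) = 300·0.6331 − 310·0.9194·0.5398 = 189.9300 − 153.8506 = 36.0794

$36.08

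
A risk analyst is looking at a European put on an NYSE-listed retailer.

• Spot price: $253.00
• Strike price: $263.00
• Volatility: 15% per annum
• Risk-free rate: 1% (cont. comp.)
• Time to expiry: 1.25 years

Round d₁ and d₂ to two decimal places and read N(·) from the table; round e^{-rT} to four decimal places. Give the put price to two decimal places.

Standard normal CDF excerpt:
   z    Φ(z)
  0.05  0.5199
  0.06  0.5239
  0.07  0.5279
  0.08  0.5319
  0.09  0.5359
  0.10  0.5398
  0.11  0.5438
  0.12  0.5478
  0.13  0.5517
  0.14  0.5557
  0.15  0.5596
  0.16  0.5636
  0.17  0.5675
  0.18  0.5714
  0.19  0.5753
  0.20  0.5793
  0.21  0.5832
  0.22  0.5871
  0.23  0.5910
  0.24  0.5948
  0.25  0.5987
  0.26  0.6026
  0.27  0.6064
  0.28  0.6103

σ√T = 0.15 × 1.1180 = 0.1677
d₁ = [ln(253/263) + (0.01 + 0.15²/2)·1.25] / 0.1677 = [-0.0388 + 0.0266] / 0.1677 = -0.0728 which rounds to -0.07
d₂ = d₁ − σ√T = -0.0728 − 0.1677 = -0.2405 which rounds to -0.24
e^(−rT) = e^(−0.01·1.25) = 0.9876
N(−d₂) = N(0.24) = 0.5948;  N(−d₁) = N(0.07) = 0.5279
P = 263·0.9876·0.5948 − 253·0.5279 = 154.4926 − 133.5587 = 20.9339

$20.93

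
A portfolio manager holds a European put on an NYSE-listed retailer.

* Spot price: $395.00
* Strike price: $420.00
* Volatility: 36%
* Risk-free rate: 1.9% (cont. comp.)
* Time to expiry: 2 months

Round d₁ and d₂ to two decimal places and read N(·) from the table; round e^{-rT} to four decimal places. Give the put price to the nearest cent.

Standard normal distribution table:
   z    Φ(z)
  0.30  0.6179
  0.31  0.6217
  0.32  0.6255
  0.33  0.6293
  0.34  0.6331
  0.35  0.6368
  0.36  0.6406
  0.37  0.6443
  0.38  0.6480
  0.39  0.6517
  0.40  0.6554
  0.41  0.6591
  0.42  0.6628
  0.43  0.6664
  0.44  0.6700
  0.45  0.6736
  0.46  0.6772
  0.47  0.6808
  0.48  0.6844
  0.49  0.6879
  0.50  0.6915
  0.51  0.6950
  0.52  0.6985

$37.95

σ√T = 0.36 × 0.4082 = 0.1470
d₁ = [ln(395/420) + (0.019 + 0.36²/2)·0.1667] / 0.1470 = [-0.0614 + 0.0140] / 0.1470 = -0.3225 which rounds to -0.32
d₂ = d₁ − σ√T = -0.3225 − 0.1470 = -0.4695 which rounds to -0.47
exp(−rT) = exp(−0.019·0.1667) = 0.9968
P = 420·0.9968·N(0.47) − 395·N(0.32) = 420·0.9968·0.6808 − 395·0.6255 = 285.0210 − 247.0725 = 37.9485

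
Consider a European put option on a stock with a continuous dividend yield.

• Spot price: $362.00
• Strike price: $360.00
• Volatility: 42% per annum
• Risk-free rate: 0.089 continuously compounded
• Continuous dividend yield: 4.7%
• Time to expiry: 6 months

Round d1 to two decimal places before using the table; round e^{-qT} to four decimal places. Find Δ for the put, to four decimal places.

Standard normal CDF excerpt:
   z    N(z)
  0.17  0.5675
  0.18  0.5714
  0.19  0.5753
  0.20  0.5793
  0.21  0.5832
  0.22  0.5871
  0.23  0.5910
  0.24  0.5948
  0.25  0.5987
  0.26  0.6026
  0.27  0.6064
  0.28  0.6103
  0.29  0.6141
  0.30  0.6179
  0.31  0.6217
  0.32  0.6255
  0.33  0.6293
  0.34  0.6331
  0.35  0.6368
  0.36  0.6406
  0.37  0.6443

-0.3958

σ√T = 0.42·√0.5 = 0.2970
ln(S/K) + (r − q + σ²/2)T = ln(362/360) + (0.089 − 0.047 + 0.42²/2)·0.5 = 0.0055 + 0.0651 = 0.0706
d₁ = 0.0706 / 0.2970 = 0.2379 → 0.24
N(d₁) = N(0.24) = 0.5948
Δ_put = exp(−qT)·(N(d₁) − 1) = 0.9768·(0.5948 − 1) = -0.3958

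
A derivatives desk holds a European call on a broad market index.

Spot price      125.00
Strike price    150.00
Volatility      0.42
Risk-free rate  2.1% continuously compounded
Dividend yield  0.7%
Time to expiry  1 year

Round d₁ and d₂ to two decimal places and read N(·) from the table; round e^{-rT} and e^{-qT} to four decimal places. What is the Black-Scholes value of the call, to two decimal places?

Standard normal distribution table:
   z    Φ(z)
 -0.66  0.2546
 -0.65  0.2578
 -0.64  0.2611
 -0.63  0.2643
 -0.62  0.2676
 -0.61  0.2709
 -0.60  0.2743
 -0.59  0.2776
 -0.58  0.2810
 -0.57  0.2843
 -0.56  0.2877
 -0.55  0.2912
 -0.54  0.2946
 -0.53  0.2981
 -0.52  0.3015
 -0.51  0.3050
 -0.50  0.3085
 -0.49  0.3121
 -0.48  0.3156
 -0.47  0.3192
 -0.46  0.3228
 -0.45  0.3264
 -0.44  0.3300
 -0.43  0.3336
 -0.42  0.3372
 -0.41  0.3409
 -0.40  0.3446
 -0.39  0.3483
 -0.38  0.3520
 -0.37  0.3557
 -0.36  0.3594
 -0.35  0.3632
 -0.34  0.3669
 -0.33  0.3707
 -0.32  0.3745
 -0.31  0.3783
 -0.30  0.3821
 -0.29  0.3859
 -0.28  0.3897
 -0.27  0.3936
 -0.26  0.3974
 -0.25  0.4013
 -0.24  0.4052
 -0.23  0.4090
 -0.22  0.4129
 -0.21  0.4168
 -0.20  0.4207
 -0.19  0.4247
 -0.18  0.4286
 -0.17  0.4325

σ√T = 0.42 × 1.0000 = 0.4200
d₁ = [ln(125/150) + (0.021 − 0.007 + 0.42²/2)·1] / 0.4200 = [-0.1823 + 0.1022] / 0.4200 = -0.1908 which rounds to -0.19
d₂ = d₁ − σ√T = -0.1908 − 0.4200 = -0.6108 which rounds to -0.61
exp(−qT) = exp(−0.007·1) = 0.9930;  exp(−rT) = exp(−0.021·1) = 0.9792
N(d₁) = N(-0.19) = 0.4247;  N(d₂) = N(-0.61) = 0.2709
C = 125·0.9930·0.4247 − 150·0.9792·0.2709 = 52.7159 − 39.7898 = 12.9261

12.93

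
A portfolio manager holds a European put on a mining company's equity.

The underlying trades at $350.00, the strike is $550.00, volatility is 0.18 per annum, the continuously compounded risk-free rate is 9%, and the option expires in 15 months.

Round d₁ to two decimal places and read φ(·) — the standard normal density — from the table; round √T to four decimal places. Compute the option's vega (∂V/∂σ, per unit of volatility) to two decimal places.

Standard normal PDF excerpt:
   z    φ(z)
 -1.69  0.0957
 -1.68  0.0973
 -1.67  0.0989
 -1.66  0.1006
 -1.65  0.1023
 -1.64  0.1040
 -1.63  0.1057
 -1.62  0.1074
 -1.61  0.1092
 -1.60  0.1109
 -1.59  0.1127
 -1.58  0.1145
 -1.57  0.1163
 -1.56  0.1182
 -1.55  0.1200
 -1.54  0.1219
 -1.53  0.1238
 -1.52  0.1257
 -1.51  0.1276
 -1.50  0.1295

σ√T = 0.18 × 1.1180 = 0.2012
d₁ = [ln(350/550) + (0.09 + 0.18²/2)·1.25] / 0.2012 = [-0.4520 + 0.1327] / 0.2012 = -1.5863 ≈ -1.59
√T = √1.25 = 1.1180
φ(d₁) = φ(-1.59) = 0.1127
vega = S·φ(d₁)·√T = 350·0.1127·1.1180 = 44.0995
(Vega is the same for a European call and put with the same parameters.)

44.10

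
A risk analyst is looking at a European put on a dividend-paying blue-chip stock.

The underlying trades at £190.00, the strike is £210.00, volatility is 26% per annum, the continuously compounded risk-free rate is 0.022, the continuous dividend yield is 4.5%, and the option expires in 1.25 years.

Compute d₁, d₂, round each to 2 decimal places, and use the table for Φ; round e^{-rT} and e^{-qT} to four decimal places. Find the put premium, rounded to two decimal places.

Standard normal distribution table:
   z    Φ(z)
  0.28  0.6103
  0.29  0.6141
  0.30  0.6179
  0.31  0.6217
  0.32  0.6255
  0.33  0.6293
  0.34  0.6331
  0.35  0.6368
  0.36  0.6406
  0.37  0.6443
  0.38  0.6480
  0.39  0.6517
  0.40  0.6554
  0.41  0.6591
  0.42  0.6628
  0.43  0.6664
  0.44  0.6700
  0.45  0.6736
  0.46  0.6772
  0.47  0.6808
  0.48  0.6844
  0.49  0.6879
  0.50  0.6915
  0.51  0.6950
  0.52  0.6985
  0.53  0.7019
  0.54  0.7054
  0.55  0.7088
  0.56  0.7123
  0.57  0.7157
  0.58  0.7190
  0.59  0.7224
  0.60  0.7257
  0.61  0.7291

σ√T = 0.26 × 1.1180 = 0.2907
d₁ = [ln(190/210) + (0.022 − 0.045 + 0.26²/2)·1.25] / 0.2907 = [-0.1001 + 0.0135] / 0.2907 = -0.2979 ≈ -0.30
d₂ = d₁ − σ√T = -0.2979 − 0.2907 = -0.5885 ≈ -0.59
e^(−qT) = e^(−0.045·1.25) = 0.9453;  e^(−rT) = e^(−0.022·1.25) = 0.9729
N(−d₂) = N(0.59) = 0.7224;  N(−d₁) = N(0.30) = 0.6179
P = 210·0.9729·0.7224 − 190·0.9453·0.6179 = 147.5928 − 110.9792 = 36.6137

£36.61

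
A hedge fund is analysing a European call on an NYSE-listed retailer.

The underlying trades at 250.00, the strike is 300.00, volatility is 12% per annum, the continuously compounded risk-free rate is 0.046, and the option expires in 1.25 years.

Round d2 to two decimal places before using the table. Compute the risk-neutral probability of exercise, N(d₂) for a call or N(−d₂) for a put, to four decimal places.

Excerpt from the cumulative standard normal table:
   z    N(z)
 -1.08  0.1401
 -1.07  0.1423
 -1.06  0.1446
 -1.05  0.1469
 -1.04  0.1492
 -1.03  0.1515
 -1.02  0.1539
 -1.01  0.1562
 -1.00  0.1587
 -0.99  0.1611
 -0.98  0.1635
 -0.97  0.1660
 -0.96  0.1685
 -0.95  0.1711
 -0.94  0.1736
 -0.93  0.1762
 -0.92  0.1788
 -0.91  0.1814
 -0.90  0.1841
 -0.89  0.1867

0.1587

σ√T = 0.12·√1.25 = 0.1342
d₁ = [ln(250/300) + (0.046 + 0.12²/2)·1.25] / 0.1342 = [-0.1823 + 0.0665] / 0.1342 = -0.8633 ⇒ -0.86
d₂ = d₁ − σ√T = -0.8633 − 0.1342 = -0.9974 ⇒ -1.00
Pr(exercise) under Q = N(d₂) = 0.1587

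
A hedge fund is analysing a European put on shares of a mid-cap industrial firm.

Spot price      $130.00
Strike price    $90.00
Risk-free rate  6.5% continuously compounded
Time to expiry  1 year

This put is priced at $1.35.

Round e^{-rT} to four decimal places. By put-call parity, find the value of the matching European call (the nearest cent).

e^(−rT) = e^(−0.065·1) = 0.9371
Put-call parity: C − P = S − K·e^(−rT) = 130 − 90·0.9371 = 130 − 84.3390 = 45.6610
C = P + (C − P) = 1.35 + (45.6610) = 47.0110

$47.01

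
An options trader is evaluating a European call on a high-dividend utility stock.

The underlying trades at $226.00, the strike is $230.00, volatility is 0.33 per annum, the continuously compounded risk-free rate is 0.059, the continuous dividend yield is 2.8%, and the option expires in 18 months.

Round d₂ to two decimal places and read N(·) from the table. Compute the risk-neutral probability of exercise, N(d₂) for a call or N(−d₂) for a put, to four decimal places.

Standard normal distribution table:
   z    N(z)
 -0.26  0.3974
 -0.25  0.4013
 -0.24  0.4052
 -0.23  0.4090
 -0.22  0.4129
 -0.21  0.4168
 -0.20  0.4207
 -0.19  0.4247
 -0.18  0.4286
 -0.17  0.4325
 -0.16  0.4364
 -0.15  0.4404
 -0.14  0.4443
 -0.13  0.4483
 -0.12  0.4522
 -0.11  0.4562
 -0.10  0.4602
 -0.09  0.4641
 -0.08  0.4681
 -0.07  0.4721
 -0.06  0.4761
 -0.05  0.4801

σ√T = 0.33·√1.5 = 0.4042
ln(S/K) + (r − q + σ²/2)T = ln(226/230) + (0.059 − 0.028 + 0.33²/2)·1.5 = -0.0175 + 0.1282 = 0.1106
d₁ = 0.1106 / 0.4042 = 0.2737 which rounds to 0.27
d₂ = d₁ − σ√T = 0.2737 − 0.4042 = -0.1304 which rounds to -0.13
Risk-neutral Pr[S_T > K] = N(d₂) = N(-0.13) = 0.4483

0.4483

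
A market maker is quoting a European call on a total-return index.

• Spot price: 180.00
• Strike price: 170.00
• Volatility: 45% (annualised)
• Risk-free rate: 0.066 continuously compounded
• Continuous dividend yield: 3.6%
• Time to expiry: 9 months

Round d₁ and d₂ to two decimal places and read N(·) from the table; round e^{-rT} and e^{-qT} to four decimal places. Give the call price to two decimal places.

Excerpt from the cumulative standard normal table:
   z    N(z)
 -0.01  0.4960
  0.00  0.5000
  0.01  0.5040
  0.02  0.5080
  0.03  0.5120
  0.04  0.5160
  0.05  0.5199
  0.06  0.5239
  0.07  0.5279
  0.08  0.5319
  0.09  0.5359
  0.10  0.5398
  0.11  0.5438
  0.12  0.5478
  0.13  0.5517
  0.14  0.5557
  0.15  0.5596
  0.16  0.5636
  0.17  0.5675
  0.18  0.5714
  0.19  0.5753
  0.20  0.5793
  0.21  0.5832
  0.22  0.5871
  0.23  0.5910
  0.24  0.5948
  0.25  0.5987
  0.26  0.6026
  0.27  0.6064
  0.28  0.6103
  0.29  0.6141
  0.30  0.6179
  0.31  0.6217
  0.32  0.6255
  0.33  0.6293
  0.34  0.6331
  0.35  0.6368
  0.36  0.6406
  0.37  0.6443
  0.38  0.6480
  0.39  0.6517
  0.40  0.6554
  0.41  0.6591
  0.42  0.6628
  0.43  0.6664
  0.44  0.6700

σ√T = 0.45·√0.75 = 0.3897
d₁ = [ln(180/170) + (0.066 − 0.036 + ½·0.45²)·0.75] / (σ√T) = (0.0572 + 0.0984) / 0.3897 = 0.3993 which rounds to 0.40
d₂ = 0.3993 − 0.3897 = 0.0095 which rounds to 0.01
e^(−qT) = e^(−0.036·0.75) = 0.9734;  e^(−rT) = e^(−0.066·0.75) = 0.9517
N(d₁) = N(0.40) = 0.6554;  N(d₂) = N(0.01) = 0.5040
C = 180·0.9734·0.6554 − 170·0.9517·0.5040 = 114.8339 − 81.5417 = 33.2923

33.29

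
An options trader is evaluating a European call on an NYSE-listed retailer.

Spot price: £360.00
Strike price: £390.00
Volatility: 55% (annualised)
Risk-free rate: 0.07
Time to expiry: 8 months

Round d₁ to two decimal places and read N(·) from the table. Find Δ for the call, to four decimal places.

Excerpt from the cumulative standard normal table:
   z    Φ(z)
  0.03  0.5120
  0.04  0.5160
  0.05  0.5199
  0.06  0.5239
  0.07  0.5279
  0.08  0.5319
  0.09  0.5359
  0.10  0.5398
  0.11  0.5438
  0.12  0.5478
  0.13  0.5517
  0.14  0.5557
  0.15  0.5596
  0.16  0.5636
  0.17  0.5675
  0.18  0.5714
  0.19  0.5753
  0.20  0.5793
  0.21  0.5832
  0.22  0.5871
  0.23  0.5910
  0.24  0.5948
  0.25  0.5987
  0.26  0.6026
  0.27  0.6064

σ√T = 0.55 × 0.8165 = 0.4491
ln(S/K) + (r + σ²/2)T = ln(360/390) + (0.07 + 0.55²/2)·0.6667 = -0.0800 + 0.1475 = 0.0675
d₁ = 0.0675 / 0.4491 = 0.1502 which rounds to 0.15
N(d₁) = N(0.15) = 0.5596
Δ_call = N(d₁) = 0.5596

0.5596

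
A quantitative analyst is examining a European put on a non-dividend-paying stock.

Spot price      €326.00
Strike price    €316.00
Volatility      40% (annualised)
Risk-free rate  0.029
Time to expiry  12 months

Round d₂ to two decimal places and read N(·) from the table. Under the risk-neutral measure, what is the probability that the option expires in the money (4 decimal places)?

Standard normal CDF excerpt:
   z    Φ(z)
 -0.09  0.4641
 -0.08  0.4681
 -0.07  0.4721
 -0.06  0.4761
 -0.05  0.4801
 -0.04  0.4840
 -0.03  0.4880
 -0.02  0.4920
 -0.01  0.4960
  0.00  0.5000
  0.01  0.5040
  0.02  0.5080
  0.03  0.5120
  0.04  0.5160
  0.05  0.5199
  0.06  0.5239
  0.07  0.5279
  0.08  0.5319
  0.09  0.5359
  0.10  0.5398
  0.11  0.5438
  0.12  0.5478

0.5199

σ√T = 0.4 × 1.0000 = 0.4000
d₁ = [ln(326/316) + (0.029 + ½·0.4²)·1] / (σ√T) = (0.0312 + 0.1090) / 0.4000 = 0.3504 which rounds to 0.35
d₂ = 0.3504 − 0.4000 = -0.0496 which rounds to -0.05
Risk-neutral Pr[S_T < K] = N(−d₂) = N(0.05) = 0.5199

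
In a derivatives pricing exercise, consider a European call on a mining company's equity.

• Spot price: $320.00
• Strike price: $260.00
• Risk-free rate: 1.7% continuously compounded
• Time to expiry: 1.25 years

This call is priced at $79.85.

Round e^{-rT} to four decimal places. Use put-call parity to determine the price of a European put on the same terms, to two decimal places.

$14.39

e^(−rT) = e^(−0.017·1.25) = 0.9790
Put-call parity: C − P = S − K·e^(−rT) = 320 − 260·0.9790 = 320 − 254.5400 = 65.4600
P = C − (C − P) = 79.85 − (65.4600) = 14.3900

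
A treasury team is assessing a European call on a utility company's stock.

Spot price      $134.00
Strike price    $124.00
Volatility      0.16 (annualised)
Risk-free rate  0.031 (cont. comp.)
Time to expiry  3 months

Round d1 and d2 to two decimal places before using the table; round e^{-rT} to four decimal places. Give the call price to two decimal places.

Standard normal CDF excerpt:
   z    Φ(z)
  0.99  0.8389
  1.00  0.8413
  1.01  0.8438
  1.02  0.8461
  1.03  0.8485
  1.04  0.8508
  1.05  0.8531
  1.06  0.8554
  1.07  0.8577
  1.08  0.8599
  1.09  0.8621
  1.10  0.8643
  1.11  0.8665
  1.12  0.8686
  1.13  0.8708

T = 0.25;  σ√T = 0.0800
d₁ = [ln(134/124) + (0.031 + ½·0.16²)·0.25] / (σ√T) = (0.0776 + 0.0109) / 0.0800 = 1.1064 ⇒ 1.11
d₂ = 1.1064 − 0.0800 = 1.0264 ⇒ 1.03
e^(−rT) = e^(−0.031·0.25) = 0.9923
N(d₁) = N(1.11) = 0.8665;  N(d₂) = N(1.03) = 0.8485
C = 134·0.8665 − 124·0.9923·0.8485 = 116.1110 − 104.4039 = 11.7071

$11.71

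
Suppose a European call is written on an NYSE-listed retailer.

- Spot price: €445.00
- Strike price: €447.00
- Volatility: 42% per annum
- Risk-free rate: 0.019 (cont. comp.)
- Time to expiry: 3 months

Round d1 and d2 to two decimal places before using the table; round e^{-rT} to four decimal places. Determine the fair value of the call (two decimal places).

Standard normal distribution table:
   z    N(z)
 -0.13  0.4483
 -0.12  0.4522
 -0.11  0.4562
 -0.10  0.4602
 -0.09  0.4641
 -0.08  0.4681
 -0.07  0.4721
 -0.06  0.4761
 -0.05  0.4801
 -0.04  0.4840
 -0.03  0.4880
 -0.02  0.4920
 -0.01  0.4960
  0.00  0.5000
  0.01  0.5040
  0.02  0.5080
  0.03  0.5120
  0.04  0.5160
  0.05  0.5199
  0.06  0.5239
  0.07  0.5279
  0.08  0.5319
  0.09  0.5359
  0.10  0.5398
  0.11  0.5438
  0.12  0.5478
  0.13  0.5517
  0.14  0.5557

σ√T = 0.42 × 0.5000 = 0.2100
d₁ = [ln(445/447) + (0.019 + ½·0.42²)·0.25] / (σ√T) = (-0.0045 + 0.0268) / 0.2100 = 0.1063 ⇒ 0.11
d₂ = 0.1063 − 0.2100 = -0.1037 ⇒ -0.10
exp(−rT) = exp(−0.019·0.25) = 0.9953
N(d₁) = N(0.11) = 0.5438;  N(d₂) = N(-0.10) = 0.4602
C = 445·0.5438 − 447·0.9953·0.4602 = 241.9910 − 204.7426 = 37.2484

€37.25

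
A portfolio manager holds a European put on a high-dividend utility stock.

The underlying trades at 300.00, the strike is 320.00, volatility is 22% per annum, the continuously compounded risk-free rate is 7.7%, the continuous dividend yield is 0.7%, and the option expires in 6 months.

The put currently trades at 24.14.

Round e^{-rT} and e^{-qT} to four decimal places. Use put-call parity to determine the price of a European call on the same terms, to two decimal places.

15.19

exp(−qT) = exp(−0.007·0.5) = 0.9965;  exp(−rT) = exp(−0.077·0.5) = 0.9622
Put-call parity: C − P = S·e^(−qT) − K·e^(−rT) = 300·0.9965 − 320·0.9622 = 298.9500 − 307.9040 = -8.9540
C = P + (C − P) = 24.14 + (-8.9540) = 15.1860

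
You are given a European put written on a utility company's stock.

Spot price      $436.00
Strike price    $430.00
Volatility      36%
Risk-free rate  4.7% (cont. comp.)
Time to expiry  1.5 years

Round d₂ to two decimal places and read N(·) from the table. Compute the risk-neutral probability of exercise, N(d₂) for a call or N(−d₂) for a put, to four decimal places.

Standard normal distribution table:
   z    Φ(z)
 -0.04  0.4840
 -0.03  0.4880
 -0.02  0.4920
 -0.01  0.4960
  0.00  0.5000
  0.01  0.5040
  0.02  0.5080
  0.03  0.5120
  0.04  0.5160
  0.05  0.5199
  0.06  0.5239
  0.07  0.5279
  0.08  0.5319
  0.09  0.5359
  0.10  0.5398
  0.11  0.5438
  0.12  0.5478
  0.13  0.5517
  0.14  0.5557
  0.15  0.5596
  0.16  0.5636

0.5120

σ√T = 0.36·√1.5 = 0.4409
d₁ = [ln(436/430) + (0.047 + 0.36²/2)·1.5] / 0.4409 = [0.0139 + 0.1677] / 0.4409 = 0.4118 ≈ 0.41
d₂ = d₁ − σ√T = 0.4118 − 0.4409 = -0.0291 ≈ -0.03
Risk-neutral Pr[S_T < K] = N(−d₂) = N(0.03) = 0.5120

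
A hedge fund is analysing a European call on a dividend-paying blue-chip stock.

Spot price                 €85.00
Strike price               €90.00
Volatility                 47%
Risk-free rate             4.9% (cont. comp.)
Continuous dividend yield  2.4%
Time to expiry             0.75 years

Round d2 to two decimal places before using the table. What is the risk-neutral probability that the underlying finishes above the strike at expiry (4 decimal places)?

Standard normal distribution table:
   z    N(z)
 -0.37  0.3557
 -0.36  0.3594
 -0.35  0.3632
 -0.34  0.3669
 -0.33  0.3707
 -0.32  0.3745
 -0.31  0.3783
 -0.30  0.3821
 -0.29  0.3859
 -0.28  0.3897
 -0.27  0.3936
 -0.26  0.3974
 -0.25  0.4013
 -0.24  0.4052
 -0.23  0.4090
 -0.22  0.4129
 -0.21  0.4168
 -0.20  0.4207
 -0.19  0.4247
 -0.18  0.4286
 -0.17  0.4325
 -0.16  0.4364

0.3821

T = 0.75;  σ√T = 0.4070
d₁ = [ln(85/90) + (0.049 − 0.024 + 0.47²/2)·0.75] / 0.4070 = [-0.0572 + 0.1016] / 0.4070 = 0.1092 which rounds to 0.11
d₂ = d₁ − σ√T = 0.1092 − 0.4070 = -0.2979 which rounds to -0.30
Risk-neutral Pr[S_T > K] = N(d₂) = N(-0.30) = 0.3821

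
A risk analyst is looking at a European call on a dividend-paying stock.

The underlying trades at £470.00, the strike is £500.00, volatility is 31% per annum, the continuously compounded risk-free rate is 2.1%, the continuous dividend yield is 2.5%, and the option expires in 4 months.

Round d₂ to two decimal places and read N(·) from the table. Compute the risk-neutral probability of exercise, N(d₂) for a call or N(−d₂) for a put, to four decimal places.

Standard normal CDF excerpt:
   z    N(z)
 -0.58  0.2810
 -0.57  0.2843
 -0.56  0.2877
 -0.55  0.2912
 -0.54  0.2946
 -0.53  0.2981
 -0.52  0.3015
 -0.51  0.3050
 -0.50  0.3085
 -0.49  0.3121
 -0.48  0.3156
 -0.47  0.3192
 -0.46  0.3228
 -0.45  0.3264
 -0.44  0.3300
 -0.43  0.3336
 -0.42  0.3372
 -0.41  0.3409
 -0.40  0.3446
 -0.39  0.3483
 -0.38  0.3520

σ√T = 0.31 × 0.5774 = 0.1790
d₁ = [ln(470/500) + (0.021 − 0.025 + ½·0.31²)·0.3333] / (σ√T) = (-0.0619 + 0.0147) / 0.1790 = -0.2637 → -0.26
d₂ = -0.2637 − 0.1790 = -0.4427 → -0.44
Pr(exercise) under Q = N(d₂) = 0.3300

0.3300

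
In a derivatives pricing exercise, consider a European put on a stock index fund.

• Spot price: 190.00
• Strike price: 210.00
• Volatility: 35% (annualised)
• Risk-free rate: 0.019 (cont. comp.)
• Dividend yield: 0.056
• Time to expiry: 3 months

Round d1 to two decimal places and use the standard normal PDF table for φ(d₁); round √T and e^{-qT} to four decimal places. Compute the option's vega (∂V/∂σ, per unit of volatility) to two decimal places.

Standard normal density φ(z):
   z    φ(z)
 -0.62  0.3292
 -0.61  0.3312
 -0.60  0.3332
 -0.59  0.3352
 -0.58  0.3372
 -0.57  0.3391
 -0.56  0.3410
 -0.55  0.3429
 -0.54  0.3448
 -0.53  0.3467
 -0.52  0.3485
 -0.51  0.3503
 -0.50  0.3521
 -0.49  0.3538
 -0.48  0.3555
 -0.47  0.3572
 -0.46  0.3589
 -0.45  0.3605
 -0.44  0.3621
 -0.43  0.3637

σ√T = 0.35 × 0.5000 = 0.1750
d₁ = [ln(190/210) + (0.019 − 0.056 + 0.35²/2)·0.25] / 0.1750 = [-0.1001 + 0.0061] / 0.1750 = -0.5373 which rounds to -0.54
√T = √0.25 = 0.5000
φ(d₁) = φ(-0.54) = 0.3448
exp(−qT) = exp(−0.056·0.25) = 0.9861
vega = S·exp(−qT)·φ(d₁)·√T = 190·0.9861·0.3448·0.5000 = 32.3007
(Vega is the same for a European call and put with the same parameters.)

32.30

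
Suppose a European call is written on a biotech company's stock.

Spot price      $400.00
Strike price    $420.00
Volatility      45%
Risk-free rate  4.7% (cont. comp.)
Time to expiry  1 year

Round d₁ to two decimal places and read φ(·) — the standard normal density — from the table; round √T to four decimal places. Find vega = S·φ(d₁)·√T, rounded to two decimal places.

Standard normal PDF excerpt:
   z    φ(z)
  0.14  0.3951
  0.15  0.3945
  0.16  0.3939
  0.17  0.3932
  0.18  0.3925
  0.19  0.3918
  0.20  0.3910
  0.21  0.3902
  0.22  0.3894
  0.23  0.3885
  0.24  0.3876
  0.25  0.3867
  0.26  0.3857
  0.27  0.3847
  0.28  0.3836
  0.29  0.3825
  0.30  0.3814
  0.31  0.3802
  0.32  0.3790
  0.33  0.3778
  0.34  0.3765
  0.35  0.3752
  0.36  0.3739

155.76

σ√T = 0.45·√1 = 0.4500
ln(S/K) + (r + σ²/2)T = ln(400/420) + (0.047 + 0.45²/2)·1 = -0.0488 + 0.1482 = 0.0995
d₁ = 0.0995 / 0.4500 = 0.2210 ⇒ 0.22
√T = √1 = 1.0000
φ(d₁) = φ(0.22) = 0.3894
vega = S·φ(d₁)·√T = 400·0.3894·1.0000 = 155.7600
(Vega is the same for a European call and put with the same parameters.)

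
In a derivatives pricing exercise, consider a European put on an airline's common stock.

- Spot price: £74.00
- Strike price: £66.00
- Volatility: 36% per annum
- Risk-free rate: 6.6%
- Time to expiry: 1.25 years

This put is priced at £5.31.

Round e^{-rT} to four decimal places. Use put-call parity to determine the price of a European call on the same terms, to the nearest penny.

exp(−rT) = exp(−0.066·1.25) = 0.9208
Put-call parity: C − P = S − K·e^(−rT) = 74 − 66·0.9208 = 74 − 60.7728 = 13.2272
C = P + (C − P) = 5.31 + (13.2272) = 18.5372

£18.54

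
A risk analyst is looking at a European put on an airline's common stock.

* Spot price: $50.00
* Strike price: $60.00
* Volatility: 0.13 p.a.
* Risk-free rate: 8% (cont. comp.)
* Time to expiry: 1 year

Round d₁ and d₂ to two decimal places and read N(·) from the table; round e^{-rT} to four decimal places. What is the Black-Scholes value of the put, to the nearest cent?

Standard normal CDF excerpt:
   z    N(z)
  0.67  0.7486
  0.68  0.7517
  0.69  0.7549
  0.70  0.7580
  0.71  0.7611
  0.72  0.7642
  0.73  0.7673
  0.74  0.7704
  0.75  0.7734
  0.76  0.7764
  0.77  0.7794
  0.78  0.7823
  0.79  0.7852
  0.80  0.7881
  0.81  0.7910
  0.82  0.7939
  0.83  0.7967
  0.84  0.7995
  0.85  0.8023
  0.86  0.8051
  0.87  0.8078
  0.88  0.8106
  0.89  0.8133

$6.23

σ√T = 0.13 × 1.0000 = 0.1300
d₁ = [ln(50/60) + (0.08 + 0.13²/2)·1] / 0.1300 = [-0.1823 + 0.0885] / 0.1300 = -0.7221 ⇒ -0.72
d₂ = d₁ − σ√T = -0.7221 − 0.1300 = -0.8521 ⇒ -0.85
e^(−rT) = e^(−0.08·1) = 0.9231
N(−d₂) = N(0.85) = 0.8023;  N(−d₁) = N(0.72) = 0.7642
P = 60·0.9231·0.8023 − 50·0.7642 = 44.4362 − 38.2100 = 6.2262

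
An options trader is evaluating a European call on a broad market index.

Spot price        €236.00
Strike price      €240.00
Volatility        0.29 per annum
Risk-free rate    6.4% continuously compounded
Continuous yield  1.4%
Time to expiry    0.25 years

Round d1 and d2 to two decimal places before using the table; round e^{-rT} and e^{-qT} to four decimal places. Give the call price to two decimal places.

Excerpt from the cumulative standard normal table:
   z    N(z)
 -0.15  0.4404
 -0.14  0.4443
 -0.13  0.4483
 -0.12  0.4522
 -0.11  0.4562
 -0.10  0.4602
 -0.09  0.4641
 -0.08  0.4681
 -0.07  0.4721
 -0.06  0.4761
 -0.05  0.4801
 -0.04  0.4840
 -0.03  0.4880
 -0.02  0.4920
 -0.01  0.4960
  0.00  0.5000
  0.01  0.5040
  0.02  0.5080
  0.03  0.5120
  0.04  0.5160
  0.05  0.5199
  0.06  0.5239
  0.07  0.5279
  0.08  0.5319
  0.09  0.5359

€12.66

T = 0.25;  σ√T = 0.1450
d₁ = [ln(236/240) + (0.064 − 0.014 + 0.29²/2)·0.25] / 0.1450 = [-0.0168 + 0.0230] / 0.1450 = 0.0428 → 0.04
d₂ = d₁ − σ√T = 0.0428 − 0.1450 = -0.1022 → -0.10
exp(−qT) = exp(−0.014·0.25) = 0.9965;  exp(−rT) = exp(−0.064·0.25) = 0.9841
N(d₁) = N(0.04) = 0.5160;  N(d₂) = N(-0.10) = 0.4602
C = 236·0.9965·0.5160 − 240·0.9841·0.4602 = 121.3498 − 108.6919 = 12.6579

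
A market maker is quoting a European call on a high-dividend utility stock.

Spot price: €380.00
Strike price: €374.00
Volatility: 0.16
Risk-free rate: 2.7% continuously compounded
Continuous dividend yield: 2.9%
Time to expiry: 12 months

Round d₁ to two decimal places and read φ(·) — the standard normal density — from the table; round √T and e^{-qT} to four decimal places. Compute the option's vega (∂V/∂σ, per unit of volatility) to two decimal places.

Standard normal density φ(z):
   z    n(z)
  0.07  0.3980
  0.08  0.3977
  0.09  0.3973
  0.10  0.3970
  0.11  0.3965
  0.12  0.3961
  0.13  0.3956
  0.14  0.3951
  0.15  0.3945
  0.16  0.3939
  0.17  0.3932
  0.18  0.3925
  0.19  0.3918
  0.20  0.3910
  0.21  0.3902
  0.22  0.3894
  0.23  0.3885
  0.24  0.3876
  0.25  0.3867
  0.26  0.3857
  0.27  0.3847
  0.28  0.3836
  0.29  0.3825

145.14

σ√T = 0.16·√1 = 0.1600
d₁ = [ln(380/374) + (0.027 − 0.029 + ½·0.16²)·1] / (σ√T) = (0.0159 + 0.0108) / 0.1600 = 0.1670 which rounds to 0.17
√T = √1 = 1.0000
φ(d₁) = φ(0.17) = 0.3932
e^(−qT) = e^(−0.029·1) = 0.9714
vega = S·e^(−qT)·φ(d₁)·√T = 380·0.9714·0.3932·1.0000 = 145.1427
(The put has the same vega.)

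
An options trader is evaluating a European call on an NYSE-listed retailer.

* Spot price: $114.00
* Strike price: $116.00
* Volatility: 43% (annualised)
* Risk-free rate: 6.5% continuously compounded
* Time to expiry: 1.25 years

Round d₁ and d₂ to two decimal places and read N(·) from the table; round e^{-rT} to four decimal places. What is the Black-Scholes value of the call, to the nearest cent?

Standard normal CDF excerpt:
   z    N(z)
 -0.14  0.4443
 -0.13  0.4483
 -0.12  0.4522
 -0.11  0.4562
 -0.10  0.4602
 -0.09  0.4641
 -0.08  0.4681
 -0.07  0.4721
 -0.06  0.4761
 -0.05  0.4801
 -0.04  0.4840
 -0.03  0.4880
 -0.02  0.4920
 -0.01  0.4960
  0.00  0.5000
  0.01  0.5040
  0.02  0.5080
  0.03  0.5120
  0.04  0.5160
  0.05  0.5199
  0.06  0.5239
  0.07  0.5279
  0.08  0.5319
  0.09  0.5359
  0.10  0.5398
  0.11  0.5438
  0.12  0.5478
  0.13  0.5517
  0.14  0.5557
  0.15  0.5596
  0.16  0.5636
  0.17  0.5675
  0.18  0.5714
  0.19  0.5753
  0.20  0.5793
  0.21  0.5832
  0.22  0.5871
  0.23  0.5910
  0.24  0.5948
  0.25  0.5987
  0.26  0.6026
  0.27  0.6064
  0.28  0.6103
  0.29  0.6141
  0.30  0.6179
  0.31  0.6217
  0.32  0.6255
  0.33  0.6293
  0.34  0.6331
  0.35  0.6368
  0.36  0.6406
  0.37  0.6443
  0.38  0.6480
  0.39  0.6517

$24.66

T = 1.25;  σ√T = 0.4808
d₁ = [ln(114/116) + (0.065 + 0.43²/2)·1.25] / 0.4808 = [-0.0174 + 0.1968] / 0.4808 = 0.3732 ≈ 0.37
d₂ = d₁ − σ√T = 0.3732 − 0.4808 = -0.1075 ≈ -0.11
e^(−rT) = e^(−0.065·1.25) = 0.9220
N(d₁) = N(0.37) = 0.6443;  N(d₂) = N(-0.11) = 0.4562
C = 114·0.6443 − 116·0.9220·0.4562 = 73.4502 − 48.7915 = 24.6587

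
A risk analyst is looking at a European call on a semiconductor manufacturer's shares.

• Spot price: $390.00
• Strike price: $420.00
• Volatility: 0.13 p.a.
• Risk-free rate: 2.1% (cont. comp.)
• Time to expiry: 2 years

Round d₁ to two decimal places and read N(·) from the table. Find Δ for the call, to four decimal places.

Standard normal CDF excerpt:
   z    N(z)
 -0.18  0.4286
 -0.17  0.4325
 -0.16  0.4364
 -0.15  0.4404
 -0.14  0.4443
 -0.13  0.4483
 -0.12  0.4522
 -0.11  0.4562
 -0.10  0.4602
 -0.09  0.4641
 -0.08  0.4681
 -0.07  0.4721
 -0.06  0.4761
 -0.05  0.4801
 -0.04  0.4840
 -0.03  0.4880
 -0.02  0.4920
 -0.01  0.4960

σ√T = 0.13·√2 = 0.1838
d₁ = [ln(390/420) + (0.021 + 0.13²/2)·2] / 0.1838 = [-0.0741 + 0.0589] / 0.1838 = -0.0827 → -0.08
N(d₁) = N(-0.08) = 0.4681
Δ_call = N(d₁) = 0.4681

0.4681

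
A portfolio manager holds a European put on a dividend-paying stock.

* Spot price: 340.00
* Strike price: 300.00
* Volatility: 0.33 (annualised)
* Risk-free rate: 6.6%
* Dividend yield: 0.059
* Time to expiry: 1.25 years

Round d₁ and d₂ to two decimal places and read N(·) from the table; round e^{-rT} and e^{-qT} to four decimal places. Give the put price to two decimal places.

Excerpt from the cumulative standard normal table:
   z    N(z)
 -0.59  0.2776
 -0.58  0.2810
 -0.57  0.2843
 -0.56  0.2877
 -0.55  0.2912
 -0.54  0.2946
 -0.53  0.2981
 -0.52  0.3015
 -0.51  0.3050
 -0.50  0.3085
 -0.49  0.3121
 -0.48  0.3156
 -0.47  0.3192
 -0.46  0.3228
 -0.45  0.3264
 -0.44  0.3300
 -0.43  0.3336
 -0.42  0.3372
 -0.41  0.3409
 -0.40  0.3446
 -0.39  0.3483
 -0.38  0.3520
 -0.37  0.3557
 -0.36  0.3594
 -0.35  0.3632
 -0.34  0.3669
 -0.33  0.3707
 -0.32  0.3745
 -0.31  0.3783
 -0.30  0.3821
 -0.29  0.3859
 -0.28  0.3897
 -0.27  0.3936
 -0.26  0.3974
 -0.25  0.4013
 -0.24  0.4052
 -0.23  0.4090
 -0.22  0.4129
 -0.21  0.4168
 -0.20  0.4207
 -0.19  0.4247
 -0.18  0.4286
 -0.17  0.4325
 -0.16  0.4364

σ√T = 0.33 × 1.1180 = 0.3690
d₁ = [ln(340/300) + (0.066 − 0.059 + 0.33²/2)·1.25] / 0.3690 = [0.1252 + 0.0768] / 0.3690 = 0.5474 → 0.55
d₂ = d₁ − σ√T = 0.5474 − 0.3690 = 0.1785 → 0.18
exp(−qT) = exp(−0.059·1.25) = 0.9289;  exp(−rT) = exp(−0.066·1.25) = 0.9208
N(−d₂) = N(-0.18) = 0.4286;  N(−d₁) = N(-0.55) = 0.2912
P = 300·0.9208·0.4286 − 340·0.9289·0.2912 = 118.3965 − 91.9685 = 26.4279

26.43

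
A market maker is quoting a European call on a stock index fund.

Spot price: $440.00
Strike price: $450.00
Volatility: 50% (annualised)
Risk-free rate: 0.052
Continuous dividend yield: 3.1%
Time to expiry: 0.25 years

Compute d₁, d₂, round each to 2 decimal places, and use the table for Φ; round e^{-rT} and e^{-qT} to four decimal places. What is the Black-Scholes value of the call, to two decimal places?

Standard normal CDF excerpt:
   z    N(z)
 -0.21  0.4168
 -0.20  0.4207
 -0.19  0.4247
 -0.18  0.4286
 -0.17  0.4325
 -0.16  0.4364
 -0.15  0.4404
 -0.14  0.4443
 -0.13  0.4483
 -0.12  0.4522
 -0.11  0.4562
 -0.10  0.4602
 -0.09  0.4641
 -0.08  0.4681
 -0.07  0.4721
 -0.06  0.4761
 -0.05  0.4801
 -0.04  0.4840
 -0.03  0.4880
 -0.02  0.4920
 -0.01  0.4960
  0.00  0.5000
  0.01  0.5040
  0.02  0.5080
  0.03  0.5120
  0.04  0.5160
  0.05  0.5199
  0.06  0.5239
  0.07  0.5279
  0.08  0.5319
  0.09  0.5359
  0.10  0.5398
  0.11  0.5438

$40.09

σ√T = 0.5·√0.25 = 0.2500
ln(S/K) + (r − q + σ²/2)T = ln(440/450) + (0.052 − 0.031 + 0.5²/2)·0.25 = -0.0225 + 0.0365 = 0.0140
d₁ = 0.0140 / 0.2500 = 0.0561 ≈ 0.06
d₂ = d₁ − σ√T = 0.0561 − 0.2500 = -0.1939 ≈ -0.19
exp(−qT) = exp(−0.031·0.25) = 0.9923;  exp(−rT) = exp(−0.052·0.25) = 0.9871
C = 440·0.9923·N(0.06) − 450·0.9871·N(-0.19) = 440·0.9923·0.5239 − 450·0.9871·0.4247 = 228.7410 − 188.6496 = 40.0914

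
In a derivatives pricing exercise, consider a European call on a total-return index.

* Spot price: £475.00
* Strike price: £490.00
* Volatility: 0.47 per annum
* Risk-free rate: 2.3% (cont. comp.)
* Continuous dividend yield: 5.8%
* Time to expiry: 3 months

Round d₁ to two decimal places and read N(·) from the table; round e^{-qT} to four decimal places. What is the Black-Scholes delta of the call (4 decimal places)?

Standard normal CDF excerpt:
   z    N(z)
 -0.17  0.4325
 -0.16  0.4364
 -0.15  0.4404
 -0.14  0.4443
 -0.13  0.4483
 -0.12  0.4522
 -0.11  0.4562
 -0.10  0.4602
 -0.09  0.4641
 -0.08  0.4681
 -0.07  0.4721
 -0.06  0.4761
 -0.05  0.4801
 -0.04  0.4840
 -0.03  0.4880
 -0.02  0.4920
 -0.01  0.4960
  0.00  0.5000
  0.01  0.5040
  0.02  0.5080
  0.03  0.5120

0.4732

σ√T = 0.47·√0.25 = 0.2350
d₁ = [ln(475/490) + (0.023 − 0.058 + ½·0.47²)·0.25] / (σ√T) = (-0.0311 + 0.0189) / 0.2350 = -0.0520 → -0.05
N(d₁) = N(-0.05) = 0.4801
Δ_call = e^(−qT)·N(d₁) = 0.9856·0.4801 = 0.4732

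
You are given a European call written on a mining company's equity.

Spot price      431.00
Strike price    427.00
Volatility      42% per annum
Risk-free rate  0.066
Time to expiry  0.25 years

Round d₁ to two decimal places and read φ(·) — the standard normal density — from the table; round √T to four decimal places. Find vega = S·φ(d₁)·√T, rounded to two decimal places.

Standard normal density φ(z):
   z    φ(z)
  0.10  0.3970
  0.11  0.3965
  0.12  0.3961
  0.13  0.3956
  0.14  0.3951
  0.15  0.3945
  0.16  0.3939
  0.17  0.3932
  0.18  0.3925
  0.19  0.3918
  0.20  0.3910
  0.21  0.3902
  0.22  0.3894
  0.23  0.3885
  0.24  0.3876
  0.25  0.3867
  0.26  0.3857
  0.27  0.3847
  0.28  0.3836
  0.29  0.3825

T = 0.25;  σ√T = 0.2100
d₁ = [ln(431/427) + (0.066 + ½·0.42²)·0.25] / (σ√T) = (0.0093 + 0.0386) / 0.2100 = 0.2280 → 0.23
√T = √0.25 = 0.5000
φ(d₁) = φ(0.23) = 0.3885
vega = S·φ(d₁)·√T = 431·0.3885·0.5000 = 83.7218
(Call and put vega coincide under Black-Scholes.)

83.72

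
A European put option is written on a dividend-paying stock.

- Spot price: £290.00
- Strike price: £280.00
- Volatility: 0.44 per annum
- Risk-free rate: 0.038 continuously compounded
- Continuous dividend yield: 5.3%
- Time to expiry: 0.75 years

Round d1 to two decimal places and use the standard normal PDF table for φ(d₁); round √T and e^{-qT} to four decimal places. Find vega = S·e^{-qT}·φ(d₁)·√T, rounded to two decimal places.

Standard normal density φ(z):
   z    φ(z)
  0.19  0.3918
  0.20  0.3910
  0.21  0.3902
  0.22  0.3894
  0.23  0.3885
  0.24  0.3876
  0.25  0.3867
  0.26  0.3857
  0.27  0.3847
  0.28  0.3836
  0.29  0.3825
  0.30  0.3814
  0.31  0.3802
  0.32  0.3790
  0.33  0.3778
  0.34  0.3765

σ√T = 0.44 × 0.8660 = 0.3811
d₁ = [ln(290/280) + (0.038 − 0.053 + 0.44²/2)·0.75] / 0.3811 = [0.0351 + 0.0614] / 0.3811 = 0.2531 → 0.25
√T = √0.75 = 0.8660
φ(d₁) = φ(0.25) = 0.3867
e^(−qT) = e^(−0.053·0.75) = 0.9610
vega = S·e^(−qT)·φ(d₁)·√T = 290·0.9610·0.3867·0.8660 = 93.3283
(The call has the same vega.)

93.33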